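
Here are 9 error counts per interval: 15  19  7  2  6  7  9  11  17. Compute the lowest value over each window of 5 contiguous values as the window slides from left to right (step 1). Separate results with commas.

2, 2, 2, 2, 6

Sliding a size-5 window across the 9 values:
15 19 7 2 6 → min 2
19 7 2 6 7 → min 2
7 2 6 7 9 → min 2
2 6 7 9 11 → min 2
6 7 9 11 17 → min 6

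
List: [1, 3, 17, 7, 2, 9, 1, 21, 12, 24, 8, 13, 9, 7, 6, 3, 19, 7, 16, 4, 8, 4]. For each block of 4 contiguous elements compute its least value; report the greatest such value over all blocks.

(1, 3, 17, 7) → min 1
(3, 17, 7, 2) → min 2
(17, 7, 2, 9) → min 2
(7, 2, 9, 1) → min 1
(2, 9, 1, 21) → min 1
(9, 1, 21, 12) → min 1
(1, 21, 12, 24) → min 1
(21, 12, 24, 8) → min 8
(12, 24, 8, 13) → min 8
(24, 8, 13, 9) → min 8
(8, 13, 9, 7) → min 7
(13, 9, 7, 6) → min 6
(9, 7, 6, 3) → min 3
(7, 6, 3, 19) → min 3
(6, 3, 19, 7) → min 3
(3, 19, 7, 16) → min 3
(19, 7, 16, 4) → min 4
(7, 16, 4, 8) → min 4
(16, 4, 8, 4) → min 4
Greatest of these is 8.

8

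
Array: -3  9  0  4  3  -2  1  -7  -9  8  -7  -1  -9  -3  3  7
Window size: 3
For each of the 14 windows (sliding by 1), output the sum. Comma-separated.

[-3, 9, 0] → sum 6
[9, 0, 4] → sum 13
[0, 4, 3] → sum 7
[4, 3, -2] → sum 5
[3, -2, 1] → sum 2
[-2, 1, -7] → sum -8
[1, -7, -9] → sum -15
[-7, -9, 8] → sum -8
[-9, 8, -7] → sum -8
[8, -7, -1] → sum 0
[-7, -1, -9] → sum -17
[-1, -9, -3] → sum -13
[-9, -3, 3] → sum -9
[-3, 3, 7] → sum 7

6, 13, 7, 5, 2, -8, -15, -8, -8, 0, -17, -13, -9, 7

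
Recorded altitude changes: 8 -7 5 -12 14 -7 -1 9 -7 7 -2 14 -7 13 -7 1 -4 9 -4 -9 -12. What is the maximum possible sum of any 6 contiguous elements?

20

(8, -7, 5, -12, 14, -7) → sum 1
(-7, 5, -12, 14, -7, -1) → sum -8
(5, -12, 14, -7, -1, 9) → sum 8
(-12, 14, -7, -1, 9, -7) → sum -4
(14, -7, -1, 9, -7, 7) → sum 15
(-7, -1, 9, -7, 7, -2) → sum -1
(-1, 9, -7, 7, -2, 14) → sum 20
(9, -7, 7, -2, 14, -7) → sum 14
(-7, 7, -2, 14, -7, 13) → sum 18
(7, -2, 14, -7, 13, -7) → sum 18
(-2, 14, -7, 13, -7, 1) → sum 12
(14, -7, 13, -7, 1, -4) → sum 10
(-7, 13, -7, 1, -4, 9) → sum 5
(13, -7, 1, -4, 9, -4) → sum 8
(-7, 1, -4, 9, -4, -9) → sum -14
(1, -4, 9, -4, -9, -12) → sum -19
Maximum of these is 20.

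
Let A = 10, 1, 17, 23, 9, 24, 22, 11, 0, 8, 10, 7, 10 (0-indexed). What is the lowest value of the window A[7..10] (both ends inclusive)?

0

Elements at indices 7..10: 11, 0, 8, 10
min(11, 0, 8, 10) = 0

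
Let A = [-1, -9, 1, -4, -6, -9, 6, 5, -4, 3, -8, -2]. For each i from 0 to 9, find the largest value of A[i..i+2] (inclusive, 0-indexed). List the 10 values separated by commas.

1, 1, 1, -4, 6, 6, 6, 5, 3, 3

[-1, -9, 1] → max 1
[-9, 1, -4] → max 1
[1, -4, -6] → max 1
[-4, -6, -9] → max -4
[-6, -9, 6] → max 6
[-9, 6, 5] → max 6
[6, 5, -4] → max 6
[5, -4, 3] → max 5
[-4, 3, -8] → max 3
[3, -8, -2] → max 3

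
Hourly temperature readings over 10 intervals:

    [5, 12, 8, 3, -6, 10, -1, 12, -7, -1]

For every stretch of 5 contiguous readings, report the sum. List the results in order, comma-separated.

5 12 8 3 -6 → sum 22
12 8 3 -6 10 → sum 27
8 3 -6 10 -1 → sum 14
3 -6 10 -1 12 → sum 18
-6 10 -1 12 -7 → sum 8
10 -1 12 -7 -1 → sum 13

22, 27, 14, 18, 8, 13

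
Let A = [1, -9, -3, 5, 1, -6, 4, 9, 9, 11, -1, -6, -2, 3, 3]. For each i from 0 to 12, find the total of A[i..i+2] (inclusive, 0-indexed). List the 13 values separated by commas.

-11, -7, 3, 0, -1, 7, 22, 29, 19, 4, -9, -5, 4

Sliding a size-3 window across the 15 values:
[1, -9, -3] → sum -11
[-9, -3, 5] → sum -7
[-3, 5, 1] → sum 3
[5, 1, -6] → sum 0
[1, -6, 4] → sum -1
[-6, 4, 9] → sum 7
[4, 9, 9] → sum 22
[9, 9, 11] → sum 29
[9, 11, -1] → sum 19
[11, -1, -6] → sum 4
[-1, -6, -2] → sum -9
[-6, -2, 3] → sum -5
[-2, 3, 3] → sum 4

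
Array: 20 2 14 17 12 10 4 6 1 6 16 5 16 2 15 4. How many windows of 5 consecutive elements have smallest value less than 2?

5

20 2 14 17 12 → min 2
2 14 17 12 10 → min 2
14 17 12 10 4 → min 4
17 12 10 4 6 → min 4
12 10 4 6 1 → min 1  < 2 ✓
10 4 6 1 6 → min 1  < 2 ✓
4 6 1 6 16 → min 1  < 2 ✓
6 1 6 16 5 → min 1  < 2 ✓
1 6 16 5 16 → min 1  < 2 ✓
6 16 5 16 2 → min 2
16 5 16 2 15 → min 2
5 16 2 15 4 → min 2
5 windows satisfy the condition.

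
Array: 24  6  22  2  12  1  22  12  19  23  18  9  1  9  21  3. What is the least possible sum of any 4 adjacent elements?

(24, 6, 22, 2) → sum 54
(6, 22, 2, 12) → sum 42
(22, 2, 12, 1) → sum 37
(2, 12, 1, 22) → sum 37
(12, 1, 22, 12) → sum 47
(1, 22, 12, 19) → sum 54
(22, 12, 19, 23) → sum 76
(12, 19, 23, 18) → sum 72
(19, 23, 18, 9) → sum 69
(23, 18, 9, 1) → sum 51
(18, 9, 1, 9) → sum 37
(9, 1, 9, 21) → sum 40
(1, 9, 21, 3) → sum 34
Least of these is 34.

34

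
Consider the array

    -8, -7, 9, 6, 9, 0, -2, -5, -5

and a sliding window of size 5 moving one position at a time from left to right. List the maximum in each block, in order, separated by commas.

9, 9, 9, 9, 9

-8 -7 9 6 9 → max 9
-7 9 6 9 0 → max 9
9 6 9 0 -2 → max 9
6 9 0 -2 -5 → max 9
9 0 -2 -5 -5 → max 9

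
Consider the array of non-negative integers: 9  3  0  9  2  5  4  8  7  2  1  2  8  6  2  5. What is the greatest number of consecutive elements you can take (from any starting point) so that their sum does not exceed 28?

7

Extend to the right; shrink from the left whenever the sum exceeds 28:
[9] sum 9 len 1
[9, 3] sum 12 len 2
[9, 3, 0] sum 12 len 3
[9, 3, 0, 9] sum 21 len 4
[9, 3, 0, 9, 2] sum 23 len 5
[9, 3, 0, 9, 2, 5] sum 28 len 6
[3, 0, 9, 2, 5, 4] sum 23 len 6
[0, 9, 2, 5, 4, 8] sum 28 len 6
[2, 5, 4, 8, 7] sum 26 len 5
[2, 5, 4, 8, 7, 2] sum 28 len 6
[5, 4, 8, 7, 2, 1] sum 27 len 6
[4, 8, 7, 2, 1, 2] sum 24 len 6
[8, 7, 2, 1, 2, 8] sum 28 len 6
[7, 2, 1, 2, 8, 6] sum 26 len 6
[7, 2, 1, 2, 8, 6, 2] sum 28 len 7
[2, 1, 2, 8, 6, 2, 5] sum 26 len 7
Longest length seen: 7.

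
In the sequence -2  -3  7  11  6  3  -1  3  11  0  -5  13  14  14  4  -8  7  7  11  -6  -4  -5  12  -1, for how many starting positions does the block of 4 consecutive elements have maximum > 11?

8

-2 -3 7 11 → max 11
-3 7 11 6 → max 11
7 11 6 3 → max 11
11 6 3 -1 → max 11
6 3 -1 3 → max 6
3 -1 3 11 → max 11
-1 3 11 0 → max 11
3 11 0 -5 → max 11
11 0 -5 13 → max 13  > 11 ✓
0 -5 13 14 → max 14  > 11 ✓
-5 13 14 14 → max 14  > 11 ✓
13 14 14 4 → max 14  > 11 ✓
14 14 4 -8 → max 14  > 11 ✓
14 4 -8 7 → max 14  > 11 ✓
4 -8 7 7 → max 7
-8 7 7 11 → max 11
7 7 11 -6 → max 11
7 11 -6 -4 → max 11
11 -6 -4 -5 → max 11
-6 -4 -5 12 → max 12  > 11 ✓
-4 -5 12 -1 → max 12  > 11 ✓
8 windows satisfy the condition.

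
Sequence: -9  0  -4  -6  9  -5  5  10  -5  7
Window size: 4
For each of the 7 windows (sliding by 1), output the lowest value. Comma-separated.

(-9, 0, -4, -6) → min -9
(0, -4, -6, 9) → min -6
(-4, -6, 9, -5) → min -6
(-6, 9, -5, 5) → min -6
(9, -5, 5, 10) → min -5
(-5, 5, 10, -5) → min -5
(5, 10, -5, 7) → min -5

-9, -6, -6, -6, -5, -5, -5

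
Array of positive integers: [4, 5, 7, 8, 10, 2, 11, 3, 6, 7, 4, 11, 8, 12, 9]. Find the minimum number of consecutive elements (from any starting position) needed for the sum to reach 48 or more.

add 4: running sum 4 < 48
add 5: running sum 9 < 48
add 7: running sum 16 < 48
add 8: running sum 24 < 48
add 10: running sum 34 < 48
add 2: running sum 36 < 48
add 11: running sum 47 < 48
add 3: shortest ending here [4, 5, 7, 8, 10, 2, 11, 3] sum 50, len 8
add 6: shortest ending here [5, 7, 8, 10, 2, 11, 3, 6] sum 52, len 8
add 7: shortest ending here [7, 8, 10, 2, 11, 3, 6, 7] sum 54, len 8
add 4: shortest ending here [8, 10, 2, 11, 3, 6, 7, 4] sum 51, len 8
add 11: shortest ending here [10, 2, 11, 3, 6, 7, 4, 11] sum 54, len 8
add 8: shortest ending here [11, 3, 6, 7, 4, 11, 8] sum 50, len 7
add 12: shortest ending here [6, 7, 4, 11, 8, 12] sum 48, len 6
add 9: shortest ending here [7, 4, 11, 8, 12, 9] sum 51, len 6
Shortest qualifying length: 6.

6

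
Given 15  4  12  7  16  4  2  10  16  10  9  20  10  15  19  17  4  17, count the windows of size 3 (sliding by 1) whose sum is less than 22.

1

15 4 12 → sum 31
4 12 7 → sum 23
12 7 16 → sum 35
7 16 4 → sum 27
16 4 2 → sum 22
4 2 10 → sum 16  < 22 ✓
2 10 16 → sum 28
10 16 10 → sum 36
16 10 9 → sum 35
10 9 20 → sum 39
9 20 10 → sum 39
20 10 15 → sum 45
10 15 19 → sum 44
15 19 17 → sum 51
19 17 4 → sum 40
17 4 17 → sum 38
1 window satisfy the condition.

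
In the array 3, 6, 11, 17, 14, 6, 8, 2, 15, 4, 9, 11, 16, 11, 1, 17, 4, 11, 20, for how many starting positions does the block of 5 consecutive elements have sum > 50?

7

3 6 11 17 14 → sum 51  > 50 ✓
6 11 17 14 6 → sum 54  > 50 ✓
11 17 14 6 8 → sum 56  > 50 ✓
17 14 6 8 2 → sum 47
14 6 8 2 15 → sum 45
6 8 2 15 4 → sum 35
8 2 15 4 9 → sum 38
2 15 4 9 11 → sum 41
15 4 9 11 16 → sum 55  > 50 ✓
4 9 11 16 11 → sum 51  > 50 ✓
9 11 16 11 1 → sum 48
11 16 11 1 17 → sum 56  > 50 ✓
16 11 1 17 4 → sum 49
11 1 17 4 11 → sum 44
1 17 4 11 20 → sum 53  > 50 ✓
7 windows satisfy the condition.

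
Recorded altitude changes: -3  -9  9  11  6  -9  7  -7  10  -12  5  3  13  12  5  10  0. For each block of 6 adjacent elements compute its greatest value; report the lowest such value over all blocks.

10

Each size-6 window and its max:
[-3, -9, 9, 11, 6, -9] → max 11
[-9, 9, 11, 6, -9, 7] → max 11
[9, 11, 6, -9, 7, -7] → max 11
[11, 6, -9, 7, -7, 10] → max 11
[6, -9, 7, -7, 10, -12] → max 10
[-9, 7, -7, 10, -12, 5] → max 10
[7, -7, 10, -12, 5, 3] → max 10
[-7, 10, -12, 5, 3, 13] → max 13
[10, -12, 5, 3, 13, 12] → max 13
[-12, 5, 3, 13, 12, 5] → max 13
[5, 3, 13, 12, 5, 10] → max 13
[3, 13, 12, 5, 10, 0] → max 13
Lowest of these is 10.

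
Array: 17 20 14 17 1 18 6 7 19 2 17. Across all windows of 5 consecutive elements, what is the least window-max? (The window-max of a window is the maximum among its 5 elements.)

[17, 20, 14, 17, 1] → max 20
[20, 14, 17, 1, 18] → max 20
[14, 17, 1, 18, 6] → max 18
[17, 1, 18, 6, 7] → max 18
[1, 18, 6, 7, 19] → max 19
[18, 6, 7, 19, 2] → max 19
[6, 7, 19, 2, 17] → max 19
Least of these is 18.

18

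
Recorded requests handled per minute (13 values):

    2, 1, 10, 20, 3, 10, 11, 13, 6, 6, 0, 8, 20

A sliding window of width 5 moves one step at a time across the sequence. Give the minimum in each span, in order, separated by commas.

2 1 10 20 3 → min 1
1 10 20 3 10 → min 1
10 20 3 10 11 → min 3
20 3 10 11 13 → min 3
3 10 11 13 6 → min 3
10 11 13 6 6 → min 6
11 13 6 6 0 → min 0
13 6 6 0 8 → min 0
6 6 0 8 20 → min 0

1, 1, 3, 3, 3, 6, 0, 0, 0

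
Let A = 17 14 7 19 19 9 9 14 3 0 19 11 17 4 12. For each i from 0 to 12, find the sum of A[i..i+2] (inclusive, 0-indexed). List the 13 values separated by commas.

38, 40, 45, 47, 37, 32, 26, 17, 22, 30, 47, 32, 33

[17, 14, 7] → sum 38
[14, 7, 19] → sum 40
[7, 19, 19] → sum 45
[19, 19, 9] → sum 47
[19, 9, 9] → sum 37
[9, 9, 14] → sum 32
[9, 14, 3] → sum 26
[14, 3, 0] → sum 17
[3, 0, 19] → sum 22
[0, 19, 11] → sum 30
[19, 11, 17] → sum 47
[11, 17, 4] → sum 32
[17, 4, 12] → sum 33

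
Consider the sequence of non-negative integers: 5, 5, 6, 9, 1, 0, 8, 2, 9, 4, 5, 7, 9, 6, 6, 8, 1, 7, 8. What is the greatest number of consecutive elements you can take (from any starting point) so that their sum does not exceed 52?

10

add 5: [5] sum 5, len 1
add 5: [5, 5] sum 10, len 2
add 6: [5, 5, 6] sum 16, len 3
add 9: [5, 5, 6, 9] sum 25, len 4
add 1: [5, 5, 6, 9, 1] sum 26, len 5
add 0: [5, 5, 6, 9, 1, 0] sum 26, len 6
add 8: [5, 5, 6, 9, 1, 0, 8] sum 34, len 7
add 2: [5, 5, 6, 9, 1, 0, 8, 2] sum 36, len 8
add 9: [5, 5, 6, 9, 1, 0, 8, 2, 9] sum 45, len 9
add 4: [5, 5, 6, 9, 1, 0, 8, 2, 9, 4] sum 49, len 10
add 5: [5, 6, 9, 1, 0, 8, 2, 9, 4, 5] sum 49, len 10
add 7: [6, 9, 1, 0, 8, 2, 9, 4, 5, 7] sum 51, len 10
add 9: [1, 0, 8, 2, 9, 4, 5, 7, 9] sum 45, len 9
add 6: [1, 0, 8, 2, 9, 4, 5, 7, 9, 6] sum 51, len 10
add 6: [2, 9, 4, 5, 7, 9, 6, 6] sum 48, len 8
add 8: [4, 5, 7, 9, 6, 6, 8] sum 45, len 7
add 1: [4, 5, 7, 9, 6, 6, 8, 1] sum 46, len 8
add 7: [5, 7, 9, 6, 6, 8, 1, 7] sum 49, len 8
add 8: [7, 9, 6, 6, 8, 1, 7, 8] sum 52, len 8
Longest length seen: 10.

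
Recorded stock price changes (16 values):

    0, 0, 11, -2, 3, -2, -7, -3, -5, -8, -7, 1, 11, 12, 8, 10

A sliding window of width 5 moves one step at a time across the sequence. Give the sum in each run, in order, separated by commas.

Sliding a size-5 window across the 16 values:
0 0 11 -2 3 → sum 12
0 11 -2 3 -2 → sum 10
11 -2 3 -2 -7 → sum 3
-2 3 -2 -7 -3 → sum -11
3 -2 -7 -3 -5 → sum -14
-2 -7 -3 -5 -8 → sum -25
-7 -3 -5 -8 -7 → sum -30
-3 -5 -8 -7 1 → sum -22
-5 -8 -7 1 11 → sum -8
-8 -7 1 11 12 → sum 9
-7 1 11 12 8 → sum 25
1 11 12 8 10 → sum 42

12, 10, 3, -11, -14, -25, -30, -22, -8, 9, 25, 42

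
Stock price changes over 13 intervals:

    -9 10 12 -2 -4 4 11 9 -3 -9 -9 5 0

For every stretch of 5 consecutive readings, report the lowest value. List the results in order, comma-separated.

Sliding a size-5 window across the 13 values:
[-9, 10, 12, -2, -4] → min -9
[10, 12, -2, -4, 4] → min -4
[12, -2, -4, 4, 11] → min -4
[-2, -4, 4, 11, 9] → min -4
[-4, 4, 11, 9, -3] → min -4
[4, 11, 9, -3, -9] → min -9
[11, 9, -3, -9, -9] → min -9
[9, -3, -9, -9, 5] → min -9
[-3, -9, -9, 5, 0] → min -9

-9, -4, -4, -4, -4, -9, -9, -9, -9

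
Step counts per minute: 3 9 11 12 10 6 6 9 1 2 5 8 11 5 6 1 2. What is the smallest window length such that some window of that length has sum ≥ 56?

7

add 3: running sum 3 < 56
add 9: running sum 12 < 56
add 11: running sum 23 < 56
add 12: running sum 35 < 56
add 10: running sum 45 < 56
add 6: running sum 51 < 56
end 6: [3, 9, 11, 12, 10, 6, 6] sum 57, len 7
end 7: [9, 11, 12, 10, 6, 6, 9] sum 63, len 7
end 8: [9, 11, 12, 10, 6, 6, 9, 1] sum 64, len 8
end 9: [11, 12, 10, 6, 6, 9, 1, 2] sum 57, len 8
end 10: [11, 12, 10, 6, 6, 9, 1, 2, 5] sum 62, len 9
end 11: [12, 10, 6, 6, 9, 1, 2, 5, 8] sum 59, len 9
end 12: [10, 6, 6, 9, 1, 2, 5, 8, 11] sum 58, len 9
end 13: [10, 6, 6, 9, 1, 2, 5, 8, 11, 5] sum 63, len 10
end 14: [6, 6, 9, 1, 2, 5, 8, 11, 5, 6] sum 59, len 10
end 15: [6, 6, 9, 1, 2, 5, 8, 11, 5, 6, 1] sum 60, len 11
end 16: [6, 9, 1, 2, 5, 8, 11, 5, 6, 1, 2] sum 56, len 11
Shortest qualifying length: 7.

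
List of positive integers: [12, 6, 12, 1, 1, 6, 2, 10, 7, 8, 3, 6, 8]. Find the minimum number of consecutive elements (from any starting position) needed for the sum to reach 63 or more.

add 12: running sum 12 < 63
add 6: running sum 18 < 63
add 12: running sum 30 < 63
add 1: running sum 31 < 63
add 1: running sum 32 < 63
add 6: running sum 38 < 63
add 2: running sum 40 < 63
add 10: running sum 50 < 63
add 7: running sum 57 < 63
end 9: [12, 6, 12, 1, 1, 6, 2, 10, 7, 8] sum 65, len 10
end 10: [12, 6, 12, 1, 1, 6, 2, 10, 7, 8, 3] sum 68, len 11
end 11: [12, 6, 12, 1, 1, 6, 2, 10, 7, 8, 3, 6] sum 74, len 12
end 12: [12, 1, 1, 6, 2, 10, 7, 8, 3, 6, 8] sum 64, len 11
Shortest qualifying length: 10.

10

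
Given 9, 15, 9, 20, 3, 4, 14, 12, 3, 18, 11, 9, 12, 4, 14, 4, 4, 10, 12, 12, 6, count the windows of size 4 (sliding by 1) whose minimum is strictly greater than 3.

10

(9, 15, 9, 20) → min 9  > 3 ✓
(15, 9, 20, 3) → min 3
(9, 20, 3, 4) → min 3
(20, 3, 4, 14) → min 3
(3, 4, 14, 12) → min 3
(4, 14, 12, 3) → min 3
(14, 12, 3, 18) → min 3
(12, 3, 18, 11) → min 3
(3, 18, 11, 9) → min 3
(18, 11, 9, 12) → min 9  > 3 ✓
(11, 9, 12, 4) → min 4  > 3 ✓
(9, 12, 4, 14) → min 4  > 3 ✓
(12, 4, 14, 4) → min 4  > 3 ✓
(4, 14, 4, 4) → min 4  > 3 ✓
(14, 4, 4, 10) → min 4  > 3 ✓
(4, 4, 10, 12) → min 4  > 3 ✓
(4, 10, 12, 12) → min 4  > 3 ✓
(10, 12, 12, 6) → min 6  > 3 ✓
10 windows satisfy the condition.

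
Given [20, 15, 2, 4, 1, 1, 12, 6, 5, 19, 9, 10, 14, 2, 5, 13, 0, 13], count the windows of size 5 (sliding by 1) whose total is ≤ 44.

20 15 2 4 1 → sum 42  ≤ 44 ✓
15 2 4 1 1 → sum 23  ≤ 44 ✓
2 4 1 1 12 → sum 20  ≤ 44 ✓
4 1 1 12 6 → sum 24  ≤ 44 ✓
1 1 12 6 5 → sum 25  ≤ 44 ✓
1 12 6 5 19 → sum 43  ≤ 44 ✓
12 6 5 19 9 → sum 51
6 5 19 9 10 → sum 49
5 19 9 10 14 → sum 57
19 9 10 14 2 → sum 54
9 10 14 2 5 → sum 40  ≤ 44 ✓
10 14 2 5 13 → sum 44  ≤ 44 ✓
14 2 5 13 0 → sum 34  ≤ 44 ✓
2 5 13 0 13 → sum 33  ≤ 44 ✓
10 windows satisfy the condition.

10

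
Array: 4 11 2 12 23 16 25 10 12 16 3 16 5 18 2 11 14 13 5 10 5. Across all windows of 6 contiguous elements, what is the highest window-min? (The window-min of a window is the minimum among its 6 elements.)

10

Window mins for each of the 16 positions:
[4, 11, 2, 12, 23, 16] → min 2
[11, 2, 12, 23, 16, 25] → min 2
[2, 12, 23, 16, 25, 10] → min 2
[12, 23, 16, 25, 10, 12] → min 10
[23, 16, 25, 10, 12, 16] → min 10
[16, 25, 10, 12, 16, 3] → min 3
[25, 10, 12, 16, 3, 16] → min 3
[10, 12, 16, 3, 16, 5] → min 3
[12, 16, 3, 16, 5, 18] → min 3
[16, 3, 16, 5, 18, 2] → min 2
[3, 16, 5, 18, 2, 11] → min 2
[16, 5, 18, 2, 11, 14] → min 2
[5, 18, 2, 11, 14, 13] → min 2
[18, 2, 11, 14, 13, 5] → min 2
[2, 11, 14, 13, 5, 10] → min 2
[11, 14, 13, 5, 10, 5] → min 5
Highest of these is 10.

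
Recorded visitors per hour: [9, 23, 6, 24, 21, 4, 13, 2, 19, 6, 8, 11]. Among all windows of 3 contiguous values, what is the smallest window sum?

(9, 23, 6) → sum 38
(23, 6, 24) → sum 53
(6, 24, 21) → sum 51
(24, 21, 4) → sum 49
(21, 4, 13) → sum 38
(4, 13, 2) → sum 19
(13, 2, 19) → sum 34
(2, 19, 6) → sum 27
(19, 6, 8) → sum 33
(6, 8, 11) → sum 25
Smallest of these is 19.

19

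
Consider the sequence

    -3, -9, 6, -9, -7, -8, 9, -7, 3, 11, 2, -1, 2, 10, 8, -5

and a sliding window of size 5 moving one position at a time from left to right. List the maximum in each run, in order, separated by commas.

Sliding a size-5 window across the 16 values:
(-3, -9, 6, -9, -7) → max 6
(-9, 6, -9, -7, -8) → max 6
(6, -9, -7, -8, 9) → max 9
(-9, -7, -8, 9, -7) → max 9
(-7, -8, 9, -7, 3) → max 9
(-8, 9, -7, 3, 11) → max 11
(9, -7, 3, 11, 2) → max 11
(-7, 3, 11, 2, -1) → max 11
(3, 11, 2, -1, 2) → max 11
(11, 2, -1, 2, 10) → max 11
(2, -1, 2, 10, 8) → max 10
(-1, 2, 10, 8, -5) → max 10

6, 6, 9, 9, 9, 11, 11, 11, 11, 11, 10, 10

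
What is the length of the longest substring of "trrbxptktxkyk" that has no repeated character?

6

add t: [t] len 1
add r: [t, r] len 2
add r (repeat r, move left end past it): [r] len 1
add b: [r, b] len 2
add x: [r, b, x] len 3
add p: [r, b, x, p] len 4
add t: [r, b, x, p, t] len 5
add k: [r, b, x, p, t, k] len 6
add t (repeat t, move left end past it): [k, t] len 2
add x: [k, t, x] len 3
add k (repeat k, move left end past it): [t, x, k] len 3
add y: [t, x, k, y] len 4
add k (repeat k, move left end past it): [y, k] len 2
Longest all-distinct length: 6.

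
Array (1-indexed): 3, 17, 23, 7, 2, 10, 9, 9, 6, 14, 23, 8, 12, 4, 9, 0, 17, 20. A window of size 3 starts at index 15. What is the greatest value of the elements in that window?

17

Elements at indices 15..17: 9, 0, 17
max(9, 0, 17) = 17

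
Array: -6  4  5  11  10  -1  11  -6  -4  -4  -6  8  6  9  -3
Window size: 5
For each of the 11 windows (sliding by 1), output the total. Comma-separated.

(-6, 4, 5, 11, 10) → sum 24
(4, 5, 11, 10, -1) → sum 29
(5, 11, 10, -1, 11) → sum 36
(11, 10, -1, 11, -6) → sum 25
(10, -1, 11, -6, -4) → sum 10
(-1, 11, -6, -4, -4) → sum -4
(11, -6, -4, -4, -6) → sum -9
(-6, -4, -4, -6, 8) → sum -12
(-4, -4, -6, 8, 6) → sum 0
(-4, -6, 8, 6, 9) → sum 13
(-6, 8, 6, 9, -3) → sum 14

24, 29, 36, 25, 10, -4, -9, -12, 0, 13, 14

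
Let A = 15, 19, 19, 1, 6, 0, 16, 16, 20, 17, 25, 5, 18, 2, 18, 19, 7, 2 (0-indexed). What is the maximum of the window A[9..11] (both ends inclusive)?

Elements at indices 9..11: 17, 25, 5
max(17, 25, 5) = 25

25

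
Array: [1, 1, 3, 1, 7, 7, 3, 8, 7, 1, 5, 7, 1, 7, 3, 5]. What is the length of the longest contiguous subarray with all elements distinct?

5

add 1: [1] len 1
add 1 (repeat 1, move left end past it): [1] len 1
add 3: [1, 3] len 2
add 1 (repeat 1, move left end past it): [3, 1] len 2
add 7: [3, 1, 7] len 3
add 7 (repeat 7, move left end past it): [7] len 1
add 3: [7, 3] len 2
add 8: [7, 3, 8] len 3
add 7 (repeat 7, move left end past it): [3, 8, 7] len 3
add 1: [3, 8, 7, 1] len 4
add 5: [3, 8, 7, 1, 5] len 5
add 7 (repeat 7, move left end past it): [1, 5, 7] len 3
add 1 (repeat 1, move left end past it): [5, 7, 1] len 3
add 7 (repeat 7, move left end past it): [1, 7] len 2
add 3: [1, 7, 3] len 3
add 5: [1, 7, 3, 5] len 4
Longest all-distinct length: 5.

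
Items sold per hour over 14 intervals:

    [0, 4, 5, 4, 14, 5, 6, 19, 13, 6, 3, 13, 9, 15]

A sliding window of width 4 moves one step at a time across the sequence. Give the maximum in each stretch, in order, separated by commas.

[0, 4, 5, 4] → max 5
[4, 5, 4, 14] → max 14
[5, 4, 14, 5] → max 14
[4, 14, 5, 6] → max 14
[14, 5, 6, 19] → max 19
[5, 6, 19, 13] → max 19
[6, 19, 13, 6] → max 19
[19, 13, 6, 3] → max 19
[13, 6, 3, 13] → max 13
[6, 3, 13, 9] → max 13
[3, 13, 9, 15] → max 15

5, 14, 14, 14, 19, 19, 19, 19, 13, 13, 15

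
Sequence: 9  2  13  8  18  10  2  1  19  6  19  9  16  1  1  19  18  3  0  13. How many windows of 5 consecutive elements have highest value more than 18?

12

(9, 2, 13, 8, 18) → max 18
(2, 13, 8, 18, 10) → max 18
(13, 8, 18, 10, 2) → max 18
(8, 18, 10, 2, 1) → max 18
(18, 10, 2, 1, 19) → max 19  > 18 ✓
(10, 2, 1, 19, 6) → max 19  > 18 ✓
(2, 1, 19, 6, 19) → max 19  > 18 ✓
(1, 19, 6, 19, 9) → max 19  > 18 ✓
(19, 6, 19, 9, 16) → max 19  > 18 ✓
(6, 19, 9, 16, 1) → max 19  > 18 ✓
(19, 9, 16, 1, 1) → max 19  > 18 ✓
(9, 16, 1, 1, 19) → max 19  > 18 ✓
(16, 1, 1, 19, 18) → max 19  > 18 ✓
(1, 1, 19, 18, 3) → max 19  > 18 ✓
(1, 19, 18, 3, 0) → max 19  > 18 ✓
(19, 18, 3, 0, 13) → max 19  > 18 ✓
12 windows satisfy the condition.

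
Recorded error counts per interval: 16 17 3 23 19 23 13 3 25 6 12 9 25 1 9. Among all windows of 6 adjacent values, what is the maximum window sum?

16 17 3 23 19 23 → sum 101
17 3 23 19 23 13 → sum 98
3 23 19 23 13 3 → sum 84
23 19 23 13 3 25 → sum 106
19 23 13 3 25 6 → sum 89
23 13 3 25 6 12 → sum 82
13 3 25 6 12 9 → sum 68
3 25 6 12 9 25 → sum 80
25 6 12 9 25 1 → sum 78
6 12 9 25 1 9 → sum 62
Maximum of these is 106.

106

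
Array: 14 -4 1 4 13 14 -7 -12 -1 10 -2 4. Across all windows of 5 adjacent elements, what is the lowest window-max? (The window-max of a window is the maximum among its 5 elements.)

(14, -4, 1, 4, 13) → max 14
(-4, 1, 4, 13, 14) → max 14
(1, 4, 13, 14, -7) → max 14
(4, 13, 14, -7, -12) → max 14
(13, 14, -7, -12, -1) → max 14
(14, -7, -12, -1, 10) → max 14
(-7, -12, -1, 10, -2) → max 10
(-12, -1, 10, -2, 4) → max 10
Lowest of these is 10.

10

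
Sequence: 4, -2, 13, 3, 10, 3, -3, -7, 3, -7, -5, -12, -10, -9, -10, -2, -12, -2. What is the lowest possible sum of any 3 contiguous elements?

4 -2 13 → sum 15
-2 13 3 → sum 14
13 3 10 → sum 26
3 10 3 → sum 16
10 3 -3 → sum 10
3 -3 -7 → sum -7
-3 -7 3 → sum -7
-7 3 -7 → sum -11
3 -7 -5 → sum -9
-7 -5 -12 → sum -24
-5 -12 -10 → sum -27
-12 -10 -9 → sum -31
-10 -9 -10 → sum -29
-9 -10 -2 → sum -21
-10 -2 -12 → sum -24
-2 -12 -2 → sum -16
Lowest of these is -31.

-31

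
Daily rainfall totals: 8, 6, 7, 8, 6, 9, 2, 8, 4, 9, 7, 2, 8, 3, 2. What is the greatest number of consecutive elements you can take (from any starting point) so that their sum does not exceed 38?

7

→ 8: sum 8, len 1
→ 6: sum 14, len 2
→ 7: sum 21, len 3
→ 8: sum 29, len 4
→ 6: sum 35, len 5
→ 9 (dropped 8): sum 36, len 5
→ 2: sum 38, len 6
→ 8 (dropped 6, 7): sum 33, len 5
→ 4: sum 37, len 6
→ 9 (dropped 8): sum 38, len 6
→ 7 (dropped 6, 9): sum 30, len 5
→ 2: sum 32, len 6
→ 8 (dropped 2): sum 38, len 6
→ 3 (dropped 8): sum 33, len 6
→ 2: sum 35, len 7
Longest length seen: 7.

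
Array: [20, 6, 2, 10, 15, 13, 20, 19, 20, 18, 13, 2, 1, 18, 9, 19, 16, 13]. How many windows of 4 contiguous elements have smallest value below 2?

4

(20, 6, 2, 10) → min 2
(6, 2, 10, 15) → min 2
(2, 10, 15, 13) → min 2
(10, 15, 13, 20) → min 10
(15, 13, 20, 19) → min 13
(13, 20, 19, 20) → min 13
(20, 19, 20, 18) → min 18
(19, 20, 18, 13) → min 13
(20, 18, 13, 2) → min 2
(18, 13, 2, 1) → min 1  < 2 ✓
(13, 2, 1, 18) → min 1  < 2 ✓
(2, 1, 18, 9) → min 1  < 2 ✓
(1, 18, 9, 19) → min 1  < 2 ✓
(18, 9, 19, 16) → min 9
(9, 19, 16, 13) → min 9
4 windows satisfy the condition.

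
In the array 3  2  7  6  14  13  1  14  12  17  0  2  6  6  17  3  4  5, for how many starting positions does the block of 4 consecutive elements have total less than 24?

[3, 2, 7, 6] → sum 18  < 24 ✓
[2, 7, 6, 14] → sum 29
[7, 6, 14, 13] → sum 40
[6, 14, 13, 1] → sum 34
[14, 13, 1, 14] → sum 42
[13, 1, 14, 12] → sum 40
[1, 14, 12, 17] → sum 44
[14, 12, 17, 0] → sum 43
[12, 17, 0, 2] → sum 31
[17, 0, 2, 6] → sum 25
[0, 2, 6, 6] → sum 14  < 24 ✓
[2, 6, 6, 17] → sum 31
[6, 6, 17, 3] → sum 32
[6, 17, 3, 4] → sum 30
[17, 3, 4, 5] → sum 29
2 windows satisfy the condition.

2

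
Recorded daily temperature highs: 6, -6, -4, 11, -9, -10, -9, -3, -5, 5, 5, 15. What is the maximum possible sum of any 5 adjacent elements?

17

Each size-5 window and its sum:
6 -6 -4 11 -9 → sum -2
-6 -4 11 -9 -10 → sum -18
-4 11 -9 -10 -9 → sum -21
11 -9 -10 -9 -3 → sum -20
-9 -10 -9 -3 -5 → sum -36
-10 -9 -3 -5 5 → sum -22
-9 -3 -5 5 5 → sum -7
-3 -5 5 5 15 → sum 17
Maximum of these is 17.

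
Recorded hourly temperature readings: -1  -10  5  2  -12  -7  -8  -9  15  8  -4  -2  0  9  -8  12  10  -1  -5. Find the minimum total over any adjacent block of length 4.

Each size-4 window and its sum:
(-1, -10, 5, 2) → sum -4
(-10, 5, 2, -12) → sum -15
(5, 2, -12, -7) → sum -12
(2, -12, -7, -8) → sum -25
(-12, -7, -8, -9) → sum -36
(-7, -8, -9, 15) → sum -9
(-8, -9, 15, 8) → sum 6
(-9, 15, 8, -4) → sum 10
(15, 8, -4, -2) → sum 17
(8, -4, -2, 0) → sum 2
(-4, -2, 0, 9) → sum 3
(-2, 0, 9, -8) → sum -1
(0, 9, -8, 12) → sum 13
(9, -8, 12, 10) → sum 23
(-8, 12, 10, -1) → sum 13
(12, 10, -1, -5) → sum 16
Minimum of these is -36.

-36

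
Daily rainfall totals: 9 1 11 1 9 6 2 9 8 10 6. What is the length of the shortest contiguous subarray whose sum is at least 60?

9

add 9: running sum 9 < 60
add 1: running sum 10 < 60
add 11: running sum 21 < 60
add 1: running sum 22 < 60
add 9: running sum 31 < 60
add 6: running sum 37 < 60
add 2: running sum 39 < 60
add 9: running sum 48 < 60
add 8: running sum 56 < 60
end 9: [9, 1, 11, 1, 9, 6, 2, 9, 8, 10] sum 66, len 10
end 10: [11, 1, 9, 6, 2, 9, 8, 10, 6] sum 62, len 9
Shortest qualifying length: 9.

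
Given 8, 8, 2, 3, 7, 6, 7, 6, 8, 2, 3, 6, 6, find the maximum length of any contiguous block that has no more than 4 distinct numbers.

[8] 1 distinct, len 1
[8, 8] 1 distinct, len 2
[8, 8, 2] 2 distinct, len 3
[8, 8, 2, 3] 3 distinct, len 4
[8, 8, 2, 3, 7] 4 distinct, len 5
[2, 3, 7, 6] 4 distinct, len 4
[2, 3, 7, 6, 7] 4 distinct, len 5
[2, 3, 7, 6, 7, 6] 4 distinct, len 6
[3, 7, 6, 7, 6, 8] 4 distinct, len 6
[7, 6, 7, 6, 8, 2] 4 distinct, len 6
[6, 8, 2, 3] 4 distinct, len 4
[6, 8, 2, 3, 6] 4 distinct, len 5
[6, 8, 2, 3, 6, 6] 4 distinct, len 6
Longest length with ≤4 distinct: 6.

6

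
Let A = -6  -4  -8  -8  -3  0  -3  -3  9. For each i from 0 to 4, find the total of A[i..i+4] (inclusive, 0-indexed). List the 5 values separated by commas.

-29, -23, -22, -17, 0

-6 -4 -8 -8 -3 → sum -29
-4 -8 -8 -3 0 → sum -23
-8 -8 -3 0 -3 → sum -22
-8 -3 0 -3 -3 → sum -17
-3 0 -3 -3 9 → sum 0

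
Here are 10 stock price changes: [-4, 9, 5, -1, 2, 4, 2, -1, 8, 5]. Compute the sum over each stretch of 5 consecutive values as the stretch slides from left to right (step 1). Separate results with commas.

Sliding a size-5 window across the 10 values:
[-4, 9, 5, -1, 2] → sum 11
[9, 5, -1, 2, 4] → sum 19
[5, -1, 2, 4, 2] → sum 12
[-1, 2, 4, 2, -1] → sum 6
[2, 4, 2, -1, 8] → sum 15
[4, 2, -1, 8, 5] → sum 18

11, 19, 12, 6, 15, 18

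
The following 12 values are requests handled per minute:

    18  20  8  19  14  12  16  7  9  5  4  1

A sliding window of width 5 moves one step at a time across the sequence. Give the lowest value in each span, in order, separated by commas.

Sliding a size-5 window across the 12 values:
18 20 8 19 14 → min 8
20 8 19 14 12 → min 8
8 19 14 12 16 → min 8
19 14 12 16 7 → min 7
14 12 16 7 9 → min 7
12 16 7 9 5 → min 5
16 7 9 5 4 → min 4
7 9 5 4 1 → min 1

8, 8, 8, 7, 7, 5, 4, 1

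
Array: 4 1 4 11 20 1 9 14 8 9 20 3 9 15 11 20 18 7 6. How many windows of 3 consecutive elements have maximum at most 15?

[4, 1, 4] → max 4  ≤ 15 ✓
[1, 4, 11] → max 11  ≤ 15 ✓
[4, 11, 20] → max 20
[11, 20, 1] → max 20
[20, 1, 9] → max 20
[1, 9, 14] → max 14  ≤ 15 ✓
[9, 14, 8] → max 14  ≤ 15 ✓
[14, 8, 9] → max 14  ≤ 15 ✓
[8, 9, 20] → max 20
[9, 20, 3] → max 20
[20, 3, 9] → max 20
[3, 9, 15] → max 15  ≤ 15 ✓
[9, 15, 11] → max 15  ≤ 15 ✓
[15, 11, 20] → max 20
[11, 20, 18] → max 20
[20, 18, 7] → max 20
[18, 7, 6] → max 18
7 windows satisfy the condition.

7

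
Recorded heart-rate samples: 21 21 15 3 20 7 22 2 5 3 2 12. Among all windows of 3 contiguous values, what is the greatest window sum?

57

Window sums for each of the 10 positions:
21 21 15 → sum 57
21 15 3 → sum 39
15 3 20 → sum 38
3 20 7 → sum 30
20 7 22 → sum 49
7 22 2 → sum 31
22 2 5 → sum 29
2 5 3 → sum 10
5 3 2 → sum 10
3 2 12 → sum 17
Greatest of these is 57.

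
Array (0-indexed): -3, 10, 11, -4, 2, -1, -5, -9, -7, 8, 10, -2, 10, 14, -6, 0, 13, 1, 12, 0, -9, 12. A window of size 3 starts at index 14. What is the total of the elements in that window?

7

Elements at indices 14..16: -6, 0, 13
sum(-6, 0, 13) = 7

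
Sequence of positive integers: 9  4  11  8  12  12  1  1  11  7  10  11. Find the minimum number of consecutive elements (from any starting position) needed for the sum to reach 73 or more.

9

add 9: running sum 9 < 73
add 4: running sum 13 < 73
add 11: running sum 24 < 73
add 8: running sum 32 < 73
add 12: running sum 44 < 73
add 12: running sum 56 < 73
add 1: running sum 57 < 73
add 1: running sum 58 < 73
add 11: running sum 69 < 73
add 7: shortest ending here [9, 4, 11, 8, 12, 12, 1, 1, 11, 7] sum 76, len 10
add 10: shortest ending here [11, 8, 12, 12, 1, 1, 11, 7, 10] sum 73, len 9
add 11: shortest ending here [8, 12, 12, 1, 1, 11, 7, 10, 11] sum 73, len 9
Shortest qualifying length: 9.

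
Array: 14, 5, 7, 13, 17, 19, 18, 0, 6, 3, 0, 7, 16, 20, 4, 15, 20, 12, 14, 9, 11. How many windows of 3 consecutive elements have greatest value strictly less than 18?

9

[14, 5, 7] → max 14  < 18 ✓
[5, 7, 13] → max 13  < 18 ✓
[7, 13, 17] → max 17  < 18 ✓
[13, 17, 19] → max 19
[17, 19, 18] → max 19
[19, 18, 0] → max 19
[18, 0, 6] → max 18
[0, 6, 3] → max 6  < 18 ✓
[6, 3, 0] → max 6  < 18 ✓
[3, 0, 7] → max 7  < 18 ✓
[0, 7, 16] → max 16  < 18 ✓
[7, 16, 20] → max 20
[16, 20, 4] → max 20
[20, 4, 15] → max 20
[4, 15, 20] → max 20
[15, 20, 12] → max 20
[20, 12, 14] → max 20
[12, 14, 9] → max 14  < 18 ✓
[14, 9, 11] → max 14  < 18 ✓
9 windows satisfy the condition.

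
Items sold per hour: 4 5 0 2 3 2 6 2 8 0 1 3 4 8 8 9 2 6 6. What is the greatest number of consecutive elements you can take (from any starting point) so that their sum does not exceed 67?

17

[4] sum 4 len 1
[4, 5] sum 9 len 2
[4, 5, 0] sum 9 len 3
[4, 5, 0, 2] sum 11 len 4
[4, 5, 0, 2, 3] sum 14 len 5
[4, 5, 0, 2, 3, 2] sum 16 len 6
[4, 5, 0, 2, 3, 2, 6] sum 22 len 7
[4, 5, 0, 2, 3, 2, 6, 2] sum 24 len 8
[4, 5, 0, 2, 3, 2, 6, 2, 8] sum 32 len 9
[4, 5, 0, 2, 3, 2, 6, 2, 8, 0] sum 32 len 10
[4, 5, 0, 2, 3, 2, 6, 2, 8, 0, 1] sum 33 len 11
[4, 5, 0, 2, 3, 2, 6, 2, 8, 0, 1, 3] sum 36 len 12
[4, 5, 0, 2, 3, 2, 6, 2, 8, 0, 1, 3, 4] sum 40 len 13
[4, 5, 0, 2, 3, 2, 6, 2, 8, 0, 1, 3, 4, 8] sum 48 len 14
[4, 5, 0, 2, 3, 2, 6, 2, 8, 0, 1, 3, 4, 8, 8] sum 56 len 15
[4, 5, 0, 2, 3, 2, 6, 2, 8, 0, 1, 3, 4, 8, 8, 9] sum 65 len 16
[4, 5, 0, 2, 3, 2, 6, 2, 8, 0, 1, 3, 4, 8, 8, 9, 2] sum 67 len 17
[0, 2, 3, 2, 6, 2, 8, 0, 1, 3, 4, 8, 8, 9, 2, 6] sum 64 len 16
[2, 6, 2, 8, 0, 1, 3, 4, 8, 8, 9, 2, 6, 6] sum 65 len 14
Longest length seen: 17.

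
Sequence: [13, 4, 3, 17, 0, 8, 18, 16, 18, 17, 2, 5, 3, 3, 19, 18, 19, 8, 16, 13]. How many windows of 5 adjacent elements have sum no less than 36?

13

(13, 4, 3, 17, 0) → sum 37  ≥ 36 ✓
(4, 3, 17, 0, 8) → sum 32
(3, 17, 0, 8, 18) → sum 46  ≥ 36 ✓
(17, 0, 8, 18, 16) → sum 59  ≥ 36 ✓
(0, 8, 18, 16, 18) → sum 60  ≥ 36 ✓
(8, 18, 16, 18, 17) → sum 77  ≥ 36 ✓
(18, 16, 18, 17, 2) → sum 71  ≥ 36 ✓
(16, 18, 17, 2, 5) → sum 58  ≥ 36 ✓
(18, 17, 2, 5, 3) → sum 45  ≥ 36 ✓
(17, 2, 5, 3, 3) → sum 30
(2, 5, 3, 3, 19) → sum 32
(5, 3, 3, 19, 18) → sum 48  ≥ 36 ✓
(3, 3, 19, 18, 19) → sum 62  ≥ 36 ✓
(3, 19, 18, 19, 8) → sum 67  ≥ 36 ✓
(19, 18, 19, 8, 16) → sum 80  ≥ 36 ✓
(18, 19, 8, 16, 13) → sum 74  ≥ 36 ✓
13 windows satisfy the condition.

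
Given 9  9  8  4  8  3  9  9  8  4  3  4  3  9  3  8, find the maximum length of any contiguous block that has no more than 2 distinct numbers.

add 9: window [9] (1 distinct), len 1
add 9: window [9, 9] (1 distinct), len 2
add 8: window [9, 9, 8] (2 distinct), len 3
add 4: window [8, 4] (2 distinct), len 2
add 8: window [8, 4, 8] (2 distinct), len 3
add 3: window [8, 3] (2 distinct), len 2
add 9: window [3, 9] (2 distinct), len 2
add 9: window [3, 9, 9] (2 distinct), len 3
add 8: window [9, 9, 8] (2 distinct), len 3
add 4: window [8, 4] (2 distinct), len 2
add 3: window [4, 3] (2 distinct), len 2
add 4: window [4, 3, 4] (2 distinct), len 3
add 3: window [4, 3, 4, 3] (2 distinct), len 4
add 9: window [3, 9] (2 distinct), len 2
add 3: window [3, 9, 3] (2 distinct), len 3
add 8: window [3, 8] (2 distinct), len 2
Longest length with ≤2 distinct: 4.

4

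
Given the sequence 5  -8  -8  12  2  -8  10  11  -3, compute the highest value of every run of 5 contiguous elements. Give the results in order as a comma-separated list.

[5, -8, -8, 12, 2] → max 12
[-8, -8, 12, 2, -8] → max 12
[-8, 12, 2, -8, 10] → max 12
[12, 2, -8, 10, 11] → max 12
[2, -8, 10, 11, -3] → max 11

12, 12, 12, 12, 11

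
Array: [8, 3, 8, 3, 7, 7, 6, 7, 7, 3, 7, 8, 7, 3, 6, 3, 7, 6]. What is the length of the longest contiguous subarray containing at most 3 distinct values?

Extend right; when distinct count exceeds 3, shrink from the left:
add 8: window [8] (1 distinct), len 1
add 3: window [8, 3] (2 distinct), len 2
add 8: window [8, 3, 8] (2 distinct), len 3
add 3: window [8, 3, 8, 3] (2 distinct), len 4
add 7: window [8, 3, 8, 3, 7] (3 distinct), len 5
add 7: window [8, 3, 8, 3, 7, 7] (3 distinct), len 6
add 6: window [3, 7, 7, 6] (3 distinct), len 4
add 7: window [3, 7, 7, 6, 7] (3 distinct), len 5
add 7: window [3, 7, 7, 6, 7, 7] (3 distinct), len 6
add 3: window [3, 7, 7, 6, 7, 7, 3] (3 distinct), len 7
add 7: window [3, 7, 7, 6, 7, 7, 3, 7] (3 distinct), len 8
add 8: window [7, 7, 3, 7, 8] (3 distinct), len 5
add 7: window [7, 7, 3, 7, 8, 7] (3 distinct), len 6
add 3: window [7, 7, 3, 7, 8, 7, 3] (3 distinct), len 7
add 6: window [7, 3, 6] (3 distinct), len 3
add 3: window [7, 3, 6, 3] (3 distinct), len 4
add 7: window [7, 3, 6, 3, 7] (3 distinct), len 5
add 6: window [7, 3, 6, 3, 7, 6] (3 distinct), len 6
Longest length with ≤3 distinct: 8.

8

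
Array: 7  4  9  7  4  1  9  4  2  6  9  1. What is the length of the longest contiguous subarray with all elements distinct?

add 7: [7] len 1
add 4: [7, 4] len 2
add 9: [7, 4, 9] len 3
add 7 (repeat 7, move left end past it): [4, 9, 7] len 3
add 4 (repeat 4, move left end past it): [9, 7, 4] len 3
add 1: [9, 7, 4, 1] len 4
add 9 (repeat 9, move left end past it): [7, 4, 1, 9] len 4
add 4 (repeat 4, move left end past it): [1, 9, 4] len 3
add 2: [1, 9, 4, 2] len 4
add 6: [1, 9, 4, 2, 6] len 5
add 9 (repeat 9, move left end past it): [4, 2, 6, 9] len 4
add 1: [4, 2, 6, 9, 1] len 5
Longest all-distinct length: 5.

5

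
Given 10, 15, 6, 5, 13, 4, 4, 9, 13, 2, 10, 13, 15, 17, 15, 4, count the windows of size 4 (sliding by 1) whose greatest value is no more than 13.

7

(10, 15, 6, 5) → max 15
(15, 6, 5, 13) → max 15
(6, 5, 13, 4) → max 13  ≤ 13 ✓
(5, 13, 4, 4) → max 13  ≤ 13 ✓
(13, 4, 4, 9) → max 13  ≤ 13 ✓
(4, 4, 9, 13) → max 13  ≤ 13 ✓
(4, 9, 13, 2) → max 13  ≤ 13 ✓
(9, 13, 2, 10) → max 13  ≤ 13 ✓
(13, 2, 10, 13) → max 13  ≤ 13 ✓
(2, 10, 13, 15) → max 15
(10, 13, 15, 17) → max 17
(13, 15, 17, 15) → max 17
(15, 17, 15, 4) → max 17
7 windows satisfy the condition.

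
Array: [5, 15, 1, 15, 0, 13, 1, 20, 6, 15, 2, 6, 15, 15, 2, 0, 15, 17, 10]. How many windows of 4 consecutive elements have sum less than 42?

(5, 15, 1, 15) → sum 36  < 42 ✓
(15, 1, 15, 0) → sum 31  < 42 ✓
(1, 15, 0, 13) → sum 29  < 42 ✓
(15, 0, 13, 1) → sum 29  < 42 ✓
(0, 13, 1, 20) → sum 34  < 42 ✓
(13, 1, 20, 6) → sum 40  < 42 ✓
(1, 20, 6, 15) → sum 42
(20, 6, 15, 2) → sum 43
(6, 15, 2, 6) → sum 29  < 42 ✓
(15, 2, 6, 15) → sum 38  < 42 ✓
(2, 6, 15, 15) → sum 38  < 42 ✓
(6, 15, 15, 2) → sum 38  < 42 ✓
(15, 15, 2, 0) → sum 32  < 42 ✓
(15, 2, 0, 15) → sum 32  < 42 ✓
(2, 0, 15, 17) → sum 34  < 42 ✓
(0, 15, 17, 10) → sum 42
13 windows satisfy the condition.

13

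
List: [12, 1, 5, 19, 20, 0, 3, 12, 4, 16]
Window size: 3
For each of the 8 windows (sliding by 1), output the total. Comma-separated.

Sliding a size-3 window across the 10 values:
[12, 1, 5] → sum 18
[1, 5, 19] → sum 25
[5, 19, 20] → sum 44
[19, 20, 0] → sum 39
[20, 0, 3] → sum 23
[0, 3, 12] → sum 15
[3, 12, 4] → sum 19
[12, 4, 16] → sum 32

18, 25, 44, 39, 23, 15, 19, 32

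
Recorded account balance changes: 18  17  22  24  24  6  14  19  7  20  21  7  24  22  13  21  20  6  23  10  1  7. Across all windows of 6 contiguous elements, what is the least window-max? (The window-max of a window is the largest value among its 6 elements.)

(18, 17, 22, 24, 24, 6) → max 24
(17, 22, 24, 24, 6, 14) → max 24
(22, 24, 24, 6, 14, 19) → max 24
(24, 24, 6, 14, 19, 7) → max 24
(24, 6, 14, 19, 7, 20) → max 24
(6, 14, 19, 7, 20, 21) → max 21
(14, 19, 7, 20, 21, 7) → max 21
(19, 7, 20, 21, 7, 24) → max 24
(7, 20, 21, 7, 24, 22) → max 24
(20, 21, 7, 24, 22, 13) → max 24
(21, 7, 24, 22, 13, 21) → max 24
(7, 24, 22, 13, 21, 20) → max 24
(24, 22, 13, 21, 20, 6) → max 24
(22, 13, 21, 20, 6, 23) → max 23
(13, 21, 20, 6, 23, 10) → max 23
(21, 20, 6, 23, 10, 1) → max 23
(20, 6, 23, 10, 1, 7) → max 23
Least of these is 21.

21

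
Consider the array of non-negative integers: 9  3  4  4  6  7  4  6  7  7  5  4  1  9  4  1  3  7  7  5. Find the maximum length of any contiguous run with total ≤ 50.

10

[9] sum 9 len 1
[9, 3] sum 12 len 2
[9, 3, 4] sum 16 len 3
[9, 3, 4, 4] sum 20 len 4
[9, 3, 4, 4, 6] sum 26 len 5
[9, 3, 4, 4, 6, 7] sum 33 len 6
[9, 3, 4, 4, 6, 7, 4] sum 37 len 7
[9, 3, 4, 4, 6, 7, 4, 6] sum 43 len 8
[9, 3, 4, 4, 6, 7, 4, 6, 7] sum 50 len 9
[3, 4, 4, 6, 7, 4, 6, 7, 7] sum 48 len 9
[4, 4, 6, 7, 4, 6, 7, 7, 5] sum 50 len 9
[4, 6, 7, 4, 6, 7, 7, 5, 4] sum 50 len 9
[6, 7, 4, 6, 7, 7, 5, 4, 1] sum 47 len 9
[7, 4, 6, 7, 7, 5, 4, 1, 9] sum 50 len 9
[4, 6, 7, 7, 5, 4, 1, 9, 4] sum 47 len 9
[4, 6, 7, 7, 5, 4, 1, 9, 4, 1] sum 48 len 10
[6, 7, 7, 5, 4, 1, 9, 4, 1, 3] sum 47 len 10
[7, 7, 5, 4, 1, 9, 4, 1, 3, 7] sum 48 len 10
[7, 5, 4, 1, 9, 4, 1, 3, 7, 7] sum 48 len 10
[5, 4, 1, 9, 4, 1, 3, 7, 7, 5] sum 46 len 10
Longest length seen: 10.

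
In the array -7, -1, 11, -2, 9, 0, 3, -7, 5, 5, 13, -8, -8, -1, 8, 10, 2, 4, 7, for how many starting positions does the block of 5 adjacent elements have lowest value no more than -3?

11

(-7, -1, 11, -2, 9) → min -7  ≤ -3 ✓
(-1, 11, -2, 9, 0) → min -2
(11, -2, 9, 0, 3) → min -2
(-2, 9, 0, 3, -7) → min -7  ≤ -3 ✓
(9, 0, 3, -7, 5) → min -7  ≤ -3 ✓
(0, 3, -7, 5, 5) → min -7  ≤ -3 ✓
(3, -7, 5, 5, 13) → min -7  ≤ -3 ✓
(-7, 5, 5, 13, -8) → min -8  ≤ -3 ✓
(5, 5, 13, -8, -8) → min -8  ≤ -3 ✓
(5, 13, -8, -8, -1) → min -8  ≤ -3 ✓
(13, -8, -8, -1, 8) → min -8  ≤ -3 ✓
(-8, -8, -1, 8, 10) → min -8  ≤ -3 ✓
(-8, -1, 8, 10, 2) → min -8  ≤ -3 ✓
(-1, 8, 10, 2, 4) → min -1
(8, 10, 2, 4, 7) → min 2
11 windows satisfy the condition.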